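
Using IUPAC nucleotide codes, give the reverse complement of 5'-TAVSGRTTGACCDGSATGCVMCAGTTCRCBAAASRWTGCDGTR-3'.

Standard pairs A↔T, G↔C; ambiguity codes pair R↔Y, M↔K, W↔W, S↔S, B↔V, D↔H. Complement (ATBSCYAACTGGHCSTACGBKGTCAAGYGVTTTSYWACGHCAY), then reverse for 5'→3'.

5'-YACHGCAWYSTTTVGYGAACTGKBGCATSCHGGTCAAYCSBTA-3'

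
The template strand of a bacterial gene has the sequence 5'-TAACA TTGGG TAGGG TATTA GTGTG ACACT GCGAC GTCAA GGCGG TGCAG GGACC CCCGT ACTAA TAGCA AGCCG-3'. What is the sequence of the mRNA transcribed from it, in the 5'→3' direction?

The mRNA has the sequence of the coding strand (reverse complement of the template) with T→U. Reverse complement of TAACATTGGGTAGGGTATTAGTGTGACACTGCGACGTCAAGGCGGTGCAGGGACCCCCGTACTAATAGCAAGCCG is CGGCTTGCTATTAGTACGGGGGTCCCTGCACCGCCTTGACGTCGCAGTGTCACACTAATACCCTACCCAATGTTA; then T→U.

5'-CGGCUUGCUAUUAGUACGGGGGUCCCUGCACCGCCUUGACGUCGCAGUGUCACACUAAUACCCUACCCAAUGUUA-3'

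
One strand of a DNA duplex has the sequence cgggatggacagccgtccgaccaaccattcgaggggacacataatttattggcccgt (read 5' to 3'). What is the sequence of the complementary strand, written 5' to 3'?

The complement of CGGGATGGACAGCCGTCCGACCAACCATTCGAGGGGACACATAATTTATTGGCCCGT is GCCCTACCTGTCGGCAGGCTGGTTGGTAAGCTCCCCTGTGTATTAAATAACCGGGCA (A↔T, G↔C). DNA strands are antiparallel, so the complementary strand runs 3'→5'; reversing gives the 5'→3' form.

5'-ACGGGCCAATAAATTATGTGTCCCCTCGAATGGTTGGTCGGACGGCTGTCCATCCCG-3'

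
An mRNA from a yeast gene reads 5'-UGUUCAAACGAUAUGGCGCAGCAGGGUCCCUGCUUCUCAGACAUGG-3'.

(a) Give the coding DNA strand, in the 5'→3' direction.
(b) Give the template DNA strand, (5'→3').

(a) 5'-TGTTCAAACGATATGGCGCAGCAGGGTCCCTGCTTCTCAGACATGG-3'
(b) 5'-CCATGTCTGAGAAGCAGGGACCCTGCTGCGCCATATCGTTTGAACA-3'

(a) The coding strand matches the mRNA with U→T.
(b) The template strand is the reverse complement of the coding strand.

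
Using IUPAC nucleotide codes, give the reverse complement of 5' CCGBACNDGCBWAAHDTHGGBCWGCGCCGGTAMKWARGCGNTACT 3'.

Standard pairs A↔T, G↔C; ambiguity codes pair R↔Y, M↔K, W↔W, B↔V, D↔H, N↔N. Complement (GGCVTGNHCGVWTTDHADCCVGWCGCGGCCATKMWTYCGCNATGA), then reverse for 5'→3'.

5'-AGTANCGCYTWMKTACCGGCGCWGVCCDAHDTTWVGCHNGTVCGG-3'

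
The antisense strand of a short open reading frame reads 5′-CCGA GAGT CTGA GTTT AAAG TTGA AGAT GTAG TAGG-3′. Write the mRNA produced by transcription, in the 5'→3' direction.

5'-CCUACUACAUCUUCAACUUUAAACUCAGACUCUCGG-3'

The mRNA has the sequence of the coding strand (reverse complement of the template) with T→U. Reverse complement of CCGAGAGTCTGAGTTTAAAGTTGAAGATGTAGTAGG is CCTACTACATCTTCAACTTTAAACTCAGACTCTCGG; then T→U.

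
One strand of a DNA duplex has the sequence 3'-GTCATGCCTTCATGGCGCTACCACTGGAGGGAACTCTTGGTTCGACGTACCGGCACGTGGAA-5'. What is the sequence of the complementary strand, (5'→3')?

The strand is given 3'→5', so its complement runs 5'→3' in the same left-to-right order: pair each base A↔T, G↔C.

5'-CAGTACGGAAGTACCGCGATGGTGACCTCCCTTGAGAACCAAGCTGCATGGCCGTGCACCTT-3'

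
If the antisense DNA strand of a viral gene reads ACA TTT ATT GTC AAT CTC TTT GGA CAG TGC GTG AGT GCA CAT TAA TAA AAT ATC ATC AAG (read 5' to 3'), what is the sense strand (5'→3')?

The coding strand is complementary and antiparallel to the template: take the complement (A↔T, G↔C) and reverse.

5'-CTTGATGATATTTTATTAATGTGCACTCACGCACTGTCCAAAGAGATTGACAATAAATGT-3'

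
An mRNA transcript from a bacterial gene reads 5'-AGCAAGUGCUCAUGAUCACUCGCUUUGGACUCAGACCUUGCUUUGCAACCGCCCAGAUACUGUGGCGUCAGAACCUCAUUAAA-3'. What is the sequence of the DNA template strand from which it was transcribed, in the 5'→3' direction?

5′-TTTAATGAGGTTCTGACGCCACAGTATCTGGGCGGTTGCAAAGCAAGGTCTGAGTCCAAAGCGAGTGATCATGAGCACTTGCT-3′

Replace U with T to get the coding DNA strand: AGCAAGTGCTCATGATCACTCGCTTTGGACTCAGACCTTGCTTTGCAACCGCCCAGATACTGTGGCGTCAGAACCTCATTAAA. The template strand is its reverse complement (complement TCGTTCACGAGTACTAGTGAGCGAAACCTGAGTCTGGAACGAAACGTTGGCGGGTCTATGACACCGCAGTCTTGGAGTAATTT, then reverse).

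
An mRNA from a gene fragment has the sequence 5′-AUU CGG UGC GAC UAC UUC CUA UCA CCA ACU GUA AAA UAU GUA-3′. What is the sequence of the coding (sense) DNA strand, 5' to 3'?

5'-ATTCGGTGCGACTACTTCCTATCACCAACTGTAAAATATGTA-3'

The coding DNA strand has the same 5'→3' sequence as the mRNA with U replaced by T.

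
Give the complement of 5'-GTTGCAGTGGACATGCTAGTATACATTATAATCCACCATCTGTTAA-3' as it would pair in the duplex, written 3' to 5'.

Base-pairing A↔T, G↔C gives the complement. The complementary strand is antiparallel, so paired with a 5'→3' strand it runs 3'→5'.

3'-CAACGTCACCTGTACGATCATATGTAATATTAGGTGGTAGACAATT-5'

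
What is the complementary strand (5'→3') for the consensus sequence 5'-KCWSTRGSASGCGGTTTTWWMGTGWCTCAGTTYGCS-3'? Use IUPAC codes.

5'-SGCRAACTGAGWCACKWWAAAACCGCSTSCYASWGM-3'

Standard pairs A↔T, G↔C; ambiguity codes pair R↔Y, M↔K, W↔W, S↔S. Complement (MGWSAYCSTSCGCCAAAAWWKCACWGAGTCAARCGS), then reverse for 5'→3'.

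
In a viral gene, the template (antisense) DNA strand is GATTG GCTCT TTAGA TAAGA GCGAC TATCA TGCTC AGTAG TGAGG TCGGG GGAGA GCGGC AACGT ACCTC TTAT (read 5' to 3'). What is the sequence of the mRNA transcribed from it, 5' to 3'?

RNA polymerase reads the template 3'→5' and synthesizes mRNA 5'→3' by base-pairing (A→U, T→A, G↔C). The complement of the template is CTAACCGAGAAATCTATTCTCGCTGATAGTACGAGTCATCACTCCAGCCCCCTCTCGCCGTTGCATGGAGAATA; antiparallel, so 5'→3' the coding strand is ATAAGAGGTACGTTGCCGCTCTCCCCCGACCTCACTACTGAGCATGATAGTCGCTCTTATCTAAAGAGCCAATC. Replace T with U for the mRNA.

5'-AUAAGAGGUACGUUGCCGCUCUCCCCCGACCUCACUACUGAGCAUGAUAGUCGCUCUUAUCUAAAGAGCCAAUC-3'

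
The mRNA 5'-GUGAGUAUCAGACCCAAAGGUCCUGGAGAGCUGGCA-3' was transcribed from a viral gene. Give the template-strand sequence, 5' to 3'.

5′-TGCCAGCTCTCCAGGACCTTTGGGTCTGATACTCAC-3′

Replace U with T to get the coding DNA strand: GTGAGTATCAGACCCAAAGGTCCTGGAGAGCTGGCA. The template strand is its reverse complement (complement CACTCATAGTCTGGGTTTCCAGGACCTCTCGACCGT, then reverse).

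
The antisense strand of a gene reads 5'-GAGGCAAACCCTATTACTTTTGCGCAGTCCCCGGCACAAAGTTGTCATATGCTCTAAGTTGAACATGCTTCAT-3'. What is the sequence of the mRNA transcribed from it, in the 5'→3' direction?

5′-AUGAAGCAUGUUCAACUUAGAGCAUAUGACAACUUUGUGCCGGGGACUGCGCAAAAGUAAUAGGGUUUGCCUC-3′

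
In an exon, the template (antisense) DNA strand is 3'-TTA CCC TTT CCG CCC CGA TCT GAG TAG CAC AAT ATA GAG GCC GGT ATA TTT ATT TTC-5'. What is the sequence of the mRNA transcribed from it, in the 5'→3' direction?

Reading the template 3'→5' as shown, RNA polymerase pairs each base (A→U, T→A, G↔C) to build mRNA 5'→3' directly.

5'-AAUGGGAAAGGCGGGGCUAGACUCAUCGUGUUAUAUCUCCGGCCAUAUAAAUAAAAG-3'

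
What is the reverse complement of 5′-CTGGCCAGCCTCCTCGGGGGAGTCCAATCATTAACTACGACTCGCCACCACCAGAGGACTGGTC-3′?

Reading the sequence 3'→5' and pairing each base (A↔T, G↔C) gives the reverse complement directly.

5'-GACCAGTCCTCTGGTGGTGGCGAGTCGTAGTTAATGATTGGACTCCCCCGAGGAGGCTGGCCAG-3'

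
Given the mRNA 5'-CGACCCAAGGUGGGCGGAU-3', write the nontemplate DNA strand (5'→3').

The coding DNA strand has the same 5'→3' sequence as the mRNA with U replaced by T.

5'-CGACCCAAGGTGGGCGGAT-3'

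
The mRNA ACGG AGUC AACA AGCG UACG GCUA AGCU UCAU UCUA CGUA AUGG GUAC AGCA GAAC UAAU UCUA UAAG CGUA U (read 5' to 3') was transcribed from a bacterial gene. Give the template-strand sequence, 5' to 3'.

Replace U with T to get the coding DNA strand: ACGGAGTCAACAAGCGTACGGCTAAGCTTCATTCTACGTAATGGGTACAGCAGAACTAATTCTATAAGCGTAT. The template strand is its reverse complement (complement TGCCTCAGTTGTTCGCATGCCGATTCGAAGTAAGATGCATTACCCATGTCGTCTTGATTAAGATATTCGCATA, then reverse).

5'-ATACGCTTATAGAATTAGTTCTGCTGTACCCATTACGTAGAATGAAGCTTAGCCGTACGCTTGTTGACTCCGT-3'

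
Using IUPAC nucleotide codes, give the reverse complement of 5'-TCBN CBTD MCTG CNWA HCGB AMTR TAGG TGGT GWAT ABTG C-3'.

5'-GCAVTATWCACCACCTAYAKTVCGDTWNGCAGKHAVGNVGA-3'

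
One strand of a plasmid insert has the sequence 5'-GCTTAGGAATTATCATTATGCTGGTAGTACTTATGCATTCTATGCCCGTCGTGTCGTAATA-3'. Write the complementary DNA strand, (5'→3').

5'-TATTACGACACGACGGGCATAGAATGCATAAGTACTACCAGCATAATGATAATTCCTAAGC-3'

Pairing A↔T and G↔C gives CGAATCCTTAATAGTAATACGACCATCATGAATACGTAAGATACGGGCAGCACAGCATTAT, running 3'→5'. Reverse for the 5'→3' convention.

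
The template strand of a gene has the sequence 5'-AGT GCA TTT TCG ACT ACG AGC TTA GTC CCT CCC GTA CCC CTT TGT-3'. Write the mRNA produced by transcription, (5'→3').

5'-ACAAAGGGGUACGGGAGGGACUAAGCUCGUAGUCGAAAAUGCACU-3'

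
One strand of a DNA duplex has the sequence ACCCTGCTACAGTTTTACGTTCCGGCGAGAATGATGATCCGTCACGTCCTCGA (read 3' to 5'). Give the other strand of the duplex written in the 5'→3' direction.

5'-TGGGACGATGTCAAAATGCAAGGCCGCTCTTACTACTAGGCAGTGCAGGAGCT-3'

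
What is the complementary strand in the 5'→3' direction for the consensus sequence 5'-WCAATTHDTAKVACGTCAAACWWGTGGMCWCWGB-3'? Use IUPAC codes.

5'-VCWGWGKCCACWWGTTTGACGTBMTAHDAATTGW-3'

Standard pairs A↔T, G↔C; ambiguity codes pair M↔K, W↔W, B↔V, D↔H. Complement (WGTTAADHATMBTGCAGTTTGWWCACCKGWGWCV), then reverse for 5'→3'.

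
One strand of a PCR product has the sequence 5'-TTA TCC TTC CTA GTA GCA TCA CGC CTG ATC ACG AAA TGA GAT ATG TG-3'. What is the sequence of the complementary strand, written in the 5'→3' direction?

The complement of TTATCCTTCCTAGTAGCATCACGCCTGATCACGAAATGAGATATGTG is AATAGGAAGGATCATCGTAGTGCGGACTAGTGCTTTACTCTATACAC (A↔T, G↔C). DNA strands are antiparallel, so the complementary strand runs 3'→5'; reversing gives the 5'→3' form.

5'-CACATATCTCATTTCGTGATCAGGCGTGATGCTACTAGGAAGGATAA-3'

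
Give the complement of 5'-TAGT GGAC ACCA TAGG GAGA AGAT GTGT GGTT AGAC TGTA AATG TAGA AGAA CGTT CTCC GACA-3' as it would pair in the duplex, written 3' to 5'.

Base-pairing A↔T, G↔C gives the complement. The complementary strand is antiparallel, so paired with a 5'→3' strand it runs 3'→5'.

3'-ATCACCTGTGGTATCCCTCTTCTACACACCAATCTGACATTTACATCTTCTTGCAAGAGGCTGT-5'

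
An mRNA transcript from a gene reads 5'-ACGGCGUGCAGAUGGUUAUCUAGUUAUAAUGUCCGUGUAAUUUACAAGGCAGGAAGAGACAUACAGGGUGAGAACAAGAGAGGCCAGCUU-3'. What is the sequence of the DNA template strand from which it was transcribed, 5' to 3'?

Replace U with T to get the coding DNA strand: ACGGCGTGCAGATGGTTATCTAGTTATAATGTCCGTGTAATTTACAAGGCAGGAAGAGACATACAGGGTGAGAACAAGAGAGGCCAGCTT. The template strand is its reverse complement (complement TGCCGCACGTCTACCAATAGATCAATATTACAGGCACATTAAATGTTCCGTCCTTCTCTGTATGTCCCACTCTTGTTCTCTCCGGTCGAA, then reverse).

5'-AAGCTGGCCTCTCTTGTTCTCACCCTGTATGTCTCTTCCTGCCTTGTAAATTACACGGACATTATAACTAGATAACCATCTGCACGCCGT-3'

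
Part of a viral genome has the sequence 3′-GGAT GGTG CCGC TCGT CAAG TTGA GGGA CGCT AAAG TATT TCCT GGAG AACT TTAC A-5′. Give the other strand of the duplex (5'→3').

5′-CCTACCACGGCGAGCAGTTCAACTCCCTGCGATTTCATAAAGGACCTCTTGAAATGT-3′

The strand is given 3'→5', so its complement runs 5'→3' in the same left-to-right order: pair each base A↔T, G↔C.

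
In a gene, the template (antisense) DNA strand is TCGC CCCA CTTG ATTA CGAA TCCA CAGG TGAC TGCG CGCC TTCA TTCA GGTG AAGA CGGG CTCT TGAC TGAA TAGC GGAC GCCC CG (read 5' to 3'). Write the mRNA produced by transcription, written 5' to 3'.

5'-CGGGGCGUCCGCUAUUCAGUCAAGAGCCCGUCUUCACCUGAAUGAAGGCGCGCAGUCACCUGUGGAUUCGUAAUCAAGUGGGGCGA-3'

RNA polymerase reads the template 3'→5' and synthesizes mRNA 5'→3' by base-pairing (A→U, T→A, G↔C). The complement of the template is AGCGGGGTGAACTAATGCTTAGGTGTCCACTGACGCGCGGAAGTAAGTCCACTTCTGCCCGAGAACTGACTTATCGCCTGCGGGGC; antiparallel, so 5'→3' the coding strand is CGGGGCGTCCGCTATTCAGTCAAGAGCCCGTCTTCACCTGAATGAAGGCGCGCAGTCACCTGTGGATTCGTAATCAAGTGGGGCGA. Replace T with U for the mRNA.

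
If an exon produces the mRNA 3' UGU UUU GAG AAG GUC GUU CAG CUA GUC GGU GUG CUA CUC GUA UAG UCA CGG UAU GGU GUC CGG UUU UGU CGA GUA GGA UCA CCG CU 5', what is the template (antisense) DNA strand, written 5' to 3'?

5'-ACAAAACTCTTCCAGCAAGTCGATCAGCCACACGATGAGCATATCAGTGCCATACCACAGGCCAAAACAGCTCATCCTAGTGGCGA-3'

Written 5'→3' the mRNA is UCGCCACUAGGAUGAGCUGUUUUGGCCUGUGGUAUGGCACUGAUAUGCUCAUCGUGUGGCUGAUCGACUUGCUGGAAGAGUUUUGU, so the coding DNA strand is TCGCCACTAGGATGAGCTGTTTTGGCCTGTGGTATGGCACTGATATGCTCATCGTGTGGCTGATCGACTTGCTGGAAGAGTTTTGT. The template is its reverse complement.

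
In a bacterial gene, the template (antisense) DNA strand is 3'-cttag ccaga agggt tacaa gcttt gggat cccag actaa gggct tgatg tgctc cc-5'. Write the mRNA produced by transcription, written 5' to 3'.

5'-GAAUCGGUCUUCCCAAUGUUCGAAACCCUAGGGUCUGAUUCCCGAACUACACGAGGG-3'

Reading the template 3'→5' as shown, RNA polymerase pairs each base (A→U, T→A, G↔C) to build mRNA 5'→3' directly.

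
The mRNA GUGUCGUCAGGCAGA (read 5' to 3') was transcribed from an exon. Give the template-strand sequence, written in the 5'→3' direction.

5'-TCTGCCTGACGACAC-3'

Replace U with T to get the coding DNA strand: GTGTCGTCAGGCAGA. The template strand is its reverse complement (complement CACAGCAGTCCGTCT, then reverse).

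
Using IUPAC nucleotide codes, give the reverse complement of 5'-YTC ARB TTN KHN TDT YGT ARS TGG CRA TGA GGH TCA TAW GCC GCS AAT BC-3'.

5'-GVATTSGCGGCWTATGADCCTCATYGCCASYTACRAHANDMNAAVYTGAR-3'

Standard pairs A↔T, G↔C; ambiguity codes pair R↔Y, K↔M, W↔W, S↔S, B↔V, D↔H, N↔N. Complement (RAGTYVAANMDNAHARCATYSACCGYTACTCCDAGTATWCGGCGSTTAVG), then reverse for 5'→3'.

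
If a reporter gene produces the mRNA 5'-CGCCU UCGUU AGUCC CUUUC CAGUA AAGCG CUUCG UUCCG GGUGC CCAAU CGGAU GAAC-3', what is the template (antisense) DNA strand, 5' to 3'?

5′-GTTCATCCGATTGGGCACCCGGAACGAAGCGCTTTACTGGAAAGGGACTAACGAAGGCG-3′

Replace U with T to get the coding DNA strand: CGCCTTCGTTAGTCCCTTTCCAGTAAAGCGCTTCGTTCCGGGTGCCCAATCGGATGAAC. The template strand is its reverse complement (complement GCGGAAGCAATCAGGGAAAGGTCATTTCGCGAAGCAAGGCCCACGGGTTAGCCTACTTG, then reverse).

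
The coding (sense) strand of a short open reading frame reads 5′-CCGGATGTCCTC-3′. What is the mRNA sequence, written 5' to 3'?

5'-CCGGAUGUCCUC-3'

The mRNA is synthesized from the template strand, so it matches the coding strand with T replaced by U.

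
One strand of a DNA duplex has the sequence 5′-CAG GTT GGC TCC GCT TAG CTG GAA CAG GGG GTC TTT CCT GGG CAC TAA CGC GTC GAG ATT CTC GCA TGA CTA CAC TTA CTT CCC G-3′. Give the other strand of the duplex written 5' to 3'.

5'-CGGGAAGTAAGTGTAGTCATGCGAGAATCTCGACGCGTTAGTGCCCAGGAAAGACCCCCTGTTCCAGCTAAGCGGAGCCAACCTG-3'

The complement of CAGGTTGGCTCCGCTTAGCTGGAACAGGGGGTCTTTCCTGGGCACTAACGCGTCGAGATTCTCGCATGACTACACTTACTTCCCG is GTCCAACCGAGGCGAATCGACCTTGTCCCCCAGAAAGGACCCGTGATTGCGCAGCTCTAAGAGCGTACTGATGTGAATGAAGGGC (A↔T, G↔C). DNA strands are antiparallel, so the complementary strand runs 3'→5'; reversing gives the 5'→3' form.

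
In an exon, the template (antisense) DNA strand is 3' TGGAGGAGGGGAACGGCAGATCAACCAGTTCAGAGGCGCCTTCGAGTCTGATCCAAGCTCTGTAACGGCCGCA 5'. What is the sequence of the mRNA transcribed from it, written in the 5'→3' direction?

5'-ACCUCCUCCCCUUGCCGUCUAGUUGGUCAAGUCUCCGCGGAAGCUCAGACUAGGUUCGAGACAUUGCCGGCGU-3'

Reading the template 3'→5' as shown, RNA polymerase pairs each base (A→U, T→A, G↔C) to build mRNA 5'→3' directly.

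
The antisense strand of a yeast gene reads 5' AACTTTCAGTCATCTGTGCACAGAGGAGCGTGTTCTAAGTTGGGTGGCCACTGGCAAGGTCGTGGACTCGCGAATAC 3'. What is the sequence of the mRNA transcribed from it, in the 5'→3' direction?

5'-GUAUUCGCGAGUCCACGACCUUGCCAGUGGCCACCCAACUUAGAACACGCUCCUCUGUGCACAGAUGACUGAAAGUU-3'

RNA polymerase reads the template 3'→5' and synthesizes mRNA 5'→3' by base-pairing (A→U, T→A, G↔C). The complement of the template is TTGAAAGTCAGTAGACACGTGTCTCCTCGCACAAGATTCAACCCACCGGTGACCGTTCCAGCACCTGAGCGCTTATG; antiparallel, so 5'→3' the coding strand is GTATTCGCGAGTCCACGACCTTGCCAGTGGCCACCCAACTTAGAACACGCTCCTCTGTGCACAGATGACTGAAAGTT. Replace T with U for the mRNA.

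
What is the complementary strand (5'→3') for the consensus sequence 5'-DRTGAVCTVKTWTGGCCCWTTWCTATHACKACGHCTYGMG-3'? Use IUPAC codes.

5'-CKCRAGDCGTMGTDATAGWAAWGGGCCAWAMBAGBTCAYH-3'

Standard pairs A↔T, G↔C; ambiguity codes pair R↔Y, M↔K, W↔W, D↔H, V↔B. Complement (HYACTBGABMAWACCGGGWAAWGATADTGMTGCDGARCKC), then reverse for 5'→3'.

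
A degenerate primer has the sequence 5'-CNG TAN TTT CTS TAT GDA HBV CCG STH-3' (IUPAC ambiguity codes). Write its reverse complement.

5′-DASCGGBVDTHCATASAGAAANTACNG-3′

Standard pairs A↔T, G↔C; ambiguity codes pair S↔S, B↔V, D↔H, N↔N. Complement (GNCATNAAAGASATACHTDVBGGCSAD), then reverse for 5'→3'.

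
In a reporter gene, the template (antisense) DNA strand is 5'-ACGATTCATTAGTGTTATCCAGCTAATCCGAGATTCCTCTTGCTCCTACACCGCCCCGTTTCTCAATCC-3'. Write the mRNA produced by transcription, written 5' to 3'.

5'-GGAUUGAGAAACGGGGCGGUGUAGGAGCAAGAGGAAUCUCGGAUUAGCUGGAUAACACUAAUGAAUCGU-3'

RNA polymerase reads the template 3'→5' and synthesizes mRNA 5'→3' by base-pairing (A→U, T→A, G↔C). The complement of the template is TGCTAAGTAATCACAATAGGTCGATTAGGCTCTAAGGAGAACGAGGATGTGGCGGGGCAAAGAGTTAGG; antiparallel, so 5'→3' the coding strand is GGATTGAGAAACGGGGCGGTGTAGGAGCAAGAGGAATCTCGGATTAGCTGGATAACACTAATGAATCGT. Replace T with U for the mRNA.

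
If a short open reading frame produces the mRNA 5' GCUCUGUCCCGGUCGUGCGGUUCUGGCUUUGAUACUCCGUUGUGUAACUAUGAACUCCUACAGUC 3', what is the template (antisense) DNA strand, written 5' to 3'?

Replace U with T to get the coding DNA strand: GCTCTGTCCCGGTCGTGCGGTTCTGGCTTTGATACTCCGTTGTGTAACTATGAACTCCTACAGTC. The template strand is its reverse complement (complement CGAGACAGGGCCAGCACGCCAAGACCGAAACTATGAGGCAACACATTGATACTTGAGGATGTCAG, then reverse).

5'-GACTGTAGGAGTTCATAGTTACACAACGGAGTATCAAAGCCAGAACCGCACGACCGGGACAGAGC-3'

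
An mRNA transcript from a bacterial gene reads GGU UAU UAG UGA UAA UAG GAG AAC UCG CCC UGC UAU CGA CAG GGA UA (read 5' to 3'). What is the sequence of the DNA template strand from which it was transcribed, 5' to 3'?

5'-TATCCCTGTCGATAGCAGGGCGAGTTCTCCTATTATCACTAATAACC-3'

Replace U with T to get the coding DNA strand: GGTTATTAGTGATAATAGGAGAACTCGCCCTGCTATCGACAGGGATA. The template strand is its reverse complement (complement CCAATAATCACTATTATCCTCTTGAGCGGGACGATAGCTGTCCCTAT, then reverse).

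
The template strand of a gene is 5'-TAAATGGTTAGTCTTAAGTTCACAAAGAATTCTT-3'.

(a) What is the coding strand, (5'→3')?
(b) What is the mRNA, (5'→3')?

(a) The coding strand is the reverse complement of the template: complement ATTTACCAATCAGAATTCAAGTGTTTCTTAAGAA, then reverse.
(b) mRNA has the coding-strand sequence with T→U.

(a) 5′-AAGAATTCTTTGTGAACTTAAGACTAACCATTTA-3′
(b) 5'-AAGAAUUCUUUGUGAACUUAAGACUAACCAUUUA-3'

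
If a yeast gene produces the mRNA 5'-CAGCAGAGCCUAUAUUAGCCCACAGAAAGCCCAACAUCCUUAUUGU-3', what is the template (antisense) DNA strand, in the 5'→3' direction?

5′-ACAATAAGGATGTTGGGCTTTCTGTGGGCTAATATAGGCTCTGCTG-3′

Replace U with T to get the coding DNA strand: CAGCAGAGCCTATATTAGCCCACAGAAAGCCCAACATCCTTATTGT. The template strand is its reverse complement (complement GTCGTCTCGGATATAATCGGGTGTCTTTCGGGTTGTAGGAATAACA, then reverse).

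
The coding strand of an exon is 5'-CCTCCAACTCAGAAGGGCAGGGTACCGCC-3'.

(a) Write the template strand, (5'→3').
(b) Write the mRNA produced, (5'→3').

(a) 5'-GGCGGTACCCTGCCCTTCTGAGTTGGAGG-3'
(b) 5'-CCUCCAACUCAGAAGGGCAGGGUACCGCC-3'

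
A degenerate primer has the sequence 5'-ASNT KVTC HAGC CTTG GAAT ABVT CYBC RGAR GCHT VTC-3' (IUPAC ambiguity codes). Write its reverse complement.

5'-GABADGCYTCYGVRGABVTATTCCAAGGCTDGABMANST-3'

Standard pairs A↔T, G↔C; ambiguity codes pair R↔Y, K↔M, S↔S, B↔V, H↔D, N↔N. Complement (TSNAMBAGDTCGGAACCTTATVBAGRVGYCTYCGDABAG), then reverse for 5'→3'.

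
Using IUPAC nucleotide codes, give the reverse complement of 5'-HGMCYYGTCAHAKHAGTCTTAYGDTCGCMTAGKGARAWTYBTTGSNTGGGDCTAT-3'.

Standard pairs A↔T, G↔C; ambiguity codes pair R↔Y, M↔K, W↔W, S↔S, B↔V, D↔H, N↔N. Complement (DCKGRRCAGTDTMDTCAGAATRCHAGCGKATCMCTYTWARVAACSNACCCHGATA), then reverse for 5'→3'.

5′-ATAGHCCCANSCAAVRAWTYTCMCTAKGCGAHCRTAAGACTDMTDTGACRRGKCD-3′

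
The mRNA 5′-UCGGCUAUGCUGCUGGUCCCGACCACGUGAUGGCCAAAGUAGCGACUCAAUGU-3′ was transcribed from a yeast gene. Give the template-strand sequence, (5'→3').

5′-ACATTGAGTCGCTACTTTGGCCATCACGTGGTCGGGACCAGCAGCATAGCCGA-3′

Replace U with T to get the coding DNA strand: TCGGCTATGCTGCTGGTCCCGACCACGTGATGGCCAAAGTAGCGACTCAATGT. The template strand is its reverse complement (complement AGCCGATACGACGACCAGGGCTGGTGCACTACCGGTTTCATCGCTGAGTTACA, then reverse).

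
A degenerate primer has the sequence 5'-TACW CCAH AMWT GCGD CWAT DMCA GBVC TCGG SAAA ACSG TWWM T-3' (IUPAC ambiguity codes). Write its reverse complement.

Standard pairs A↔T, G↔C; ambiguity codes pair M↔K, W↔W, S↔S, B↔V, D↔H. Complement (ATGWGGTDTKWACGCHGWTAHKGTCVBGAGCCSTTTTGSCAWWKA), then reverse for 5'→3'.

5'-AKWWACSGTTTTSCCGAGBVCTGKHATWGHCGCAWKTDTGGWGTA-3'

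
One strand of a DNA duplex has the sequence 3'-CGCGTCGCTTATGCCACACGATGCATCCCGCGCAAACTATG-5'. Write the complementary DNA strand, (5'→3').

5′-GCGCAGCGAATACGGTGTGCTACGTAGGGCGCGTTTGATAC-3′

The strand is given 3'→5', so its complement runs 5'→3' in the same left-to-right order: pair each base A↔T, G↔C.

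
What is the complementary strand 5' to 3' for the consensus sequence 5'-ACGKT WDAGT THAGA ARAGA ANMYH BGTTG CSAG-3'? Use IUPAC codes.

Standard pairs A↔T, G↔C; ambiguity codes pair R↔Y, M↔K, W↔W, S↔S, B↔V, D↔H, N↔N. Complement (TGCMAWHTCAADTCTTYTCTTNKRDVCAACGSTC), then reverse for 5'→3'.

5'-CTSGCAACVDRKNTTCTYTTCTDAACTHWAMCGT-3'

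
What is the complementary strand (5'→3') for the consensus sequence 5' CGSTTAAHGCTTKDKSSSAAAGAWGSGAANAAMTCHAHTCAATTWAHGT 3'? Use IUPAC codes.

5'-ACDTWAATTGADTDGAKTTNTTCSCWTCTTTSSSMHMAAGCDTTAASCG-3'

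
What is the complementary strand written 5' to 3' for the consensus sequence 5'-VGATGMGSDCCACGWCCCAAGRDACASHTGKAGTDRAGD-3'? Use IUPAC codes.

5'-HCTYHACTMCADSTGTHYCTTGGGWCGTGGHSCKCATCB-3'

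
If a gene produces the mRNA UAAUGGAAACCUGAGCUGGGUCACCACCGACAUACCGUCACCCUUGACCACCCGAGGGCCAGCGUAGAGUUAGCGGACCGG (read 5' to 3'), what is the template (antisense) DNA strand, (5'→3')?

5'-CCGGTCCGCTAACTCTACGCTGGCCCTCGGGTGGTCAAGGGTGACGGTATGTCGGTGGTGACCCAGCTCAGGTTTCCATTA-3'

Replace U with T to get the coding DNA strand: TAATGGAAACCTGAGCTGGGTCACCACCGACATACCGTCACCCTTGACCACCCGAGGGCCAGCGTAGAGTTAGCGGACCGG. The template strand is its reverse complement (complement ATTACCTTTGGACTCGACCCAGTGGTGGCTGTATGGCAGTGGGAACTGGTGGGCTCCCGGTCGCATCTCAATCGCCTGGCC, then reverse).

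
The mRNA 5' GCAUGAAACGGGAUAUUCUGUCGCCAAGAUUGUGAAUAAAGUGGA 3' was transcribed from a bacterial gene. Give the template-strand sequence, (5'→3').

Replace U with T to get the coding DNA strand: GCATGAAACGGGATATTCTGTCGCCAAGATTGTGAATAAAGTGGA. The template strand is its reverse complement (complement CGTACTTTGCCCTATAAGACAGCGGTTCTAACACTTATTTCACCT, then reverse).

5′-TCCACTTTATTCACAATCTTGGCGACAGAATATCCCGTTTCATGC-3′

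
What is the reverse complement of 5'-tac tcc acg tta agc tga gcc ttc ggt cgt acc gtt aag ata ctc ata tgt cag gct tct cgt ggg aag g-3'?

Complement each base (A↔T, G↔C): ATGAGGTGCAATTCGACTCGGAAGCCAGCATGGCAATTCTATGAGTATACAGTCCGAAGAGCACCCTTCC. Then reverse.

5'-CCTTCCCACGAGAAGCCTGACATATGAGTATCTTAACGGTACGACCGAAGGCTCAGCTTAACGTGGAGTA-3'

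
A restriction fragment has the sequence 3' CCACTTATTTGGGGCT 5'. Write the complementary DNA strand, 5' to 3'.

5'-GGTGAATAAACCCCGA-3'

The strand is given 3'→5', so its complement runs 5'→3' in the same left-to-right order: pair each base A↔T, G↔C.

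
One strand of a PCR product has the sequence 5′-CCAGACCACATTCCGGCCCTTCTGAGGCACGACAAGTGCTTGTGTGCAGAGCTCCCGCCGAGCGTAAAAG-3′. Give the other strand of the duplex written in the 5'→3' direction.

Pairing A↔T and G↔C gives GGTCTGGTGTAAGGCCGGGAAGACTCCGTGCTGTTCACGAACACACGTCTCGAGGGCGGCTCGCATTTTC, running 3'→5'. Reverse for the 5'→3' convention.

5'-CTTTTACGCTCGGCGGGAGCTCTGCACACAAGCACTTGTCGTGCCTCAGAAGGGCCGGAATGTGGTCTGG-3'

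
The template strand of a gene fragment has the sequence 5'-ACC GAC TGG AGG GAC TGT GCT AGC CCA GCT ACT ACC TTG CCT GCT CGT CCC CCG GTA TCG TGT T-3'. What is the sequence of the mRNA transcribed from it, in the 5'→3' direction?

The mRNA has the sequence of the coding strand (reverse complement of the template) with T→U. Reverse complement of ACCGACTGGAGGGACTGTGCTAGCCCAGCTACTACCTTGCCTGCTCGTCCCCCGGTATCGTGTT is AACACGATACCGGGGGACGAGCAGGCAAGGTAGTAGCTGGGCTAGCACAGTCCCTCCAGTCGGT; then T→U.

5'-AACACGAUACCGGGGGACGAGCAGGCAAGGUAGUAGCUGGGCUAGCACAGUCCCUCCAGUCGGU-3'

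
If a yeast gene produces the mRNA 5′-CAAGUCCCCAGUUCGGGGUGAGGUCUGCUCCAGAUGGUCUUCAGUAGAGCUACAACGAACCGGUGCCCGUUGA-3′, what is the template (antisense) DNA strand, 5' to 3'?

5′-TCAACGGGCACCGGTTCGTTGTAGCTCTACTGAAGACCATCTGGAGCAGACCTCACCCCGAACTGGGGACTTG-3′

Replace U with T to get the coding DNA strand: CAAGTCCCCAGTTCGGGGTGAGGTCTGCTCCAGATGGTCTTCAGTAGAGCTACAACGAACCGGTGCCCGTTGA. The template strand is its reverse complement (complement GTTCAGGGGTCAAGCCCCACTCCAGACGAGGTCTACCAGAAGTCATCTCGATGTTGCTTGGCCACGGGCAACT, then reverse).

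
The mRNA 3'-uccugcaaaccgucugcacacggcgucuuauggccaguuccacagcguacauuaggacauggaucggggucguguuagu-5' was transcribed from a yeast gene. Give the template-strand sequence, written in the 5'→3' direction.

Written 5'→3' the mRNA is UGAUUGUGCUGGGGCUAGGUACAGGAUUACAUGCGACACCUUGACCGGUAUUCUGCGGCACACGUCUGCCAAACGUCCU, so the coding DNA strand is TGATTGTGCTGGGGCTAGGTACAGGATTACATGCGACACCTTGACCGGTATTCTGCGGCACACGTCTGCCAAACGTCCT. The template is its reverse complement.

5'-AGGACGTTTGGCAGACGTGTGCCGCAGAATACCGGTCAAGGTGTCGCATGTAATCCTGTACCTAGCCCCAGCACAATCA-3'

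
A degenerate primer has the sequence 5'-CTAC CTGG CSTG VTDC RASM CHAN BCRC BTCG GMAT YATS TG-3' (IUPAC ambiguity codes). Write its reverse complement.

Standard pairs A↔T, G↔C; ambiguity codes pair R↔Y, M↔K, S↔S, B↔V, D↔H, N↔N. Complement (GATGGACCGSACBAHGYTSKGDTNVGYGVAGCCKTARTASAC), then reverse for 5'→3'.

5′-CASATRATKCCGAVGYGVNTDGKSTYGHABCASGCCAGGTAG-3′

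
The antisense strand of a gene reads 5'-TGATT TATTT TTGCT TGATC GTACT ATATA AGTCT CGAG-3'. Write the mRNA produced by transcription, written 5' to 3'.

RNA polymerase reads the template 3'→5' and synthesizes mRNA 5'→3' by base-pairing (A→U, T→A, G↔C). The complement of the template is ACTAAATAAAAACGAACTAGCATGATATATTCAGAGCTC; antiparallel, so 5'→3' the coding strand is CTCGAGACTTATATAGTACGATCAAGCAAAAATAAATCA. Replace T with U for the mRNA.

5'-CUCGAGACUUAUAUAGUACGAUCAAGCAAAAAUAAAUCA-3'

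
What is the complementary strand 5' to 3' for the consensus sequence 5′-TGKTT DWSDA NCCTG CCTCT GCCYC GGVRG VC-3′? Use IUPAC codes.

5'-GBCYBCCGRGGCAGAGGCAGGNTHSWHAAMCA-3'

Standard pairs A↔T, G↔C; ambiguity codes pair R↔Y, K↔M, W↔W, S↔S, D↔H, V↔B, N↔N. Complement (ACMAAHWSHTNGGACGGAGACGGRGCCBYCBG), then reverse for 5'→3'.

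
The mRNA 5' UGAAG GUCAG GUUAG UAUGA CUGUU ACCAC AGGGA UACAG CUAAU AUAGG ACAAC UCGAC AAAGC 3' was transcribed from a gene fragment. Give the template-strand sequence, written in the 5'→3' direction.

5'-GCTTTGTCGAGTTGTCCTATATTAGCTGTATCCCTGTGGTAACAGTCATACTAACCTGACCTTCA-3'

Replace U with T to get the coding DNA strand: TGAAGGTCAGGTTAGTATGACTGTTACCACAGGGATACAGCTAATATAGGACAACTCGACAAAGC. The template strand is its reverse complement (complement ACTTCCAGTCCAATCATACTGACAATGGTGTCCCTATGTCGATTATATCCTGTTGAGCTGTTTCG, then reverse).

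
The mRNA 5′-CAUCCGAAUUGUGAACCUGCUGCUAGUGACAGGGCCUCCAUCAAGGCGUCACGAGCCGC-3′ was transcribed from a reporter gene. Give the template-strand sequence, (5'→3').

Replace U with T to get the coding DNA strand: CATCCGAATTGTGAACCTGCTGCTAGTGACAGGGCCTCCATCAAGGCGTCACGAGCCGC. The template strand is its reverse complement (complement GTAGGCTTAACACTTGGACGACGATCACTGTCCCGGAGGTAGTTCCGCAGTGCTCGGCG, then reverse).

5'-GCGGCTCGTGACGCCTTGATGGAGGCCCTGTCACTAGCAGCAGGTTCACAATTCGGATG-3'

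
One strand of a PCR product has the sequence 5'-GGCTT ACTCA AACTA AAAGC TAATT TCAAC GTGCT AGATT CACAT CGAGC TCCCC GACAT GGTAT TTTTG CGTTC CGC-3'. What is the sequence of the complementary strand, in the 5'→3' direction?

5'-GCGGAACGCAAAAATACCATGTCGGGGAGCTCGATGTGAATCTAGCACGTTGAAATTAGCTTTTAGTTTGAGTAAGCC-3'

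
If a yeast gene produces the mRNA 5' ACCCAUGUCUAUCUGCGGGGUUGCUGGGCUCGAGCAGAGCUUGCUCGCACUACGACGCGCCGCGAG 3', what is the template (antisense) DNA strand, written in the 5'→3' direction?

5′-CTCGCGGCGCGTCGTAGTGCGAGCAAGCTCTGCTCGAGCCCAGCAACCCCGCAGATAGACATGGGT-3′

Replace U with T to get the coding DNA strand: ACCCATGTCTATCTGCGGGGTTGCTGGGCTCGAGCAGAGCTTGCTCGCACTACGACGCGCCGCGAG. The template strand is its reverse complement (complement TGGGTACAGATAGACGCCCCAACGACCCGAGCTCGTCTCGAACGAGCGTGATGCTGCGCGGCGCTC, then reverse).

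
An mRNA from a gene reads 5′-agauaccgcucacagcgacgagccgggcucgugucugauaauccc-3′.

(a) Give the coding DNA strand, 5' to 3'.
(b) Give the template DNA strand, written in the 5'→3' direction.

(a) 5'-AGATACCGCTCACAGCGACGAGCCGGGCTCGTGTCTGATAATCCC-3'
(b) 5′-GGGATTATCAGACACGAGCCCGGCTCGTCGCTGTGAGCGGTATCT-3′

(a) The coding strand matches the mRNA with U→T.
(b) The template strand is the reverse complement of the coding strand.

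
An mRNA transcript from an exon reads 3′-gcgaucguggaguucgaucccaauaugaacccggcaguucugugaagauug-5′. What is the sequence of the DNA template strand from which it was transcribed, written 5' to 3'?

5'-CGCTAGCACCTCAAGCTAGGGTTATACTTGGGCCGTCAAGACACTTCTAAC-3'

Written 5'→3' the mRNA is GUUAGAAGUGUCUUGACGGCCCAAGUAUAACCCUAGCUUGAGGUGCUAGCG, so the coding DNA strand is GTTAGAAGTGTCTTGACGGCCCAAGTATAACCCTAGCTTGAGGTGCTAGCG. The template is its reverse complement.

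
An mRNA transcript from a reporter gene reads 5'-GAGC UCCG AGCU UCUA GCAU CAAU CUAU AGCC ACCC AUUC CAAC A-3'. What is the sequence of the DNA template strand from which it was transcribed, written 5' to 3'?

5'-TGTTGGAATGGGTGGCTATAGATTGATGCTAGAAGCTCGGAGCTC-3'

Replace U with T to get the coding DNA strand: GAGCTCCGAGCTTCTAGCATCAATCTATAGCCACCCATTCCAACA. The template strand is its reverse complement (complement CTCGAGGCTCGAAGATCGTAGTTAGATATCGGTGGGTAAGGTTGT, then reverse).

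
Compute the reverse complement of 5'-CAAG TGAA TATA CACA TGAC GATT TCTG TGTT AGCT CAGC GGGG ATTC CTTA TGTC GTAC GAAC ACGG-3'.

Complement each base (A↔T, G↔C): GTTCACTTATATGTGTACTGCTAAAGACACAATCGAGTCGCCCCTAAGGAATACAGCATGCTTGTGCC. Then reverse.

5′-CCGTGTTCGTACGACATAAGGAATCCCCGCTGAGCTAACACAGAAATCGTCATGTGTATATTCACTTG-3′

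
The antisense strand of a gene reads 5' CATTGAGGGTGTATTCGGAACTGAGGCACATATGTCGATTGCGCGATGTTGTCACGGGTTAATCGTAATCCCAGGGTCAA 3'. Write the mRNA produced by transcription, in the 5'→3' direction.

The mRNA has the sequence of the coding strand (reverse complement of the template) with T→U. Reverse complement of CATTGAGGGTGTATTCGGAACTGAGGCACATATGTCGATTGCGCGATGTTGTCACGGGTTAATCGTAATCCCAGGGTCAA is TTGACCCTGGGATTACGATTAACCCGTGACAACATCGCGCAATCGACATATGTGCCTCAGTTCCGAATACACCCTCAATG; then T→U.

5'-UUGACCCUGGGAUUACGAUUAACCCGUGACAACAUCGCGCAAUCGACAUAUGUGCCUCAGUUCCGAAUACACCCUCAAUG-3'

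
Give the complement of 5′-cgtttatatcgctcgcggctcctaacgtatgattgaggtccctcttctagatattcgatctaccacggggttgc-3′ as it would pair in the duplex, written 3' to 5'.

3'-GCAAATATAGCGAGCGCCGAGGATTGCATACTAACTCCAGGGAGAAGATCTATAAGCTAGATGGTGCCCCAACG-5'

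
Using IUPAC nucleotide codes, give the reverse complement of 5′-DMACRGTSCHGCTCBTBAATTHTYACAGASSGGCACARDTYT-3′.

5'-ARAHYTGTGCCSSTCTGTRADAATTVAVGAGCDGSACYGTKH-3'

Standard pairs A↔T, G↔C; ambiguity codes pair R↔Y, M↔K, S↔S, B↔V, D↔H. Complement (HKTGYCASGDCGAGVAVTTAADARTGTCTSSCCGTGTYHARA), then reverse for 5'→3'.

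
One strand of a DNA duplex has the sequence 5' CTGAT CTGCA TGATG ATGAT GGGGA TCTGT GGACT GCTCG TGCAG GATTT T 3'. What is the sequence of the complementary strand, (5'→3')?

Pairing A↔T and G↔C gives GACTAGACGTACTACTACTACCCCTAGACACCTGACGAGCACGTCCTAAAA, running 3'→5'. Reverse for the 5'→3' convention.

5'-AAAATCCTGCACGAGCAGTCCACAGATCCCCATCATCATCATGCAGATCAG-3'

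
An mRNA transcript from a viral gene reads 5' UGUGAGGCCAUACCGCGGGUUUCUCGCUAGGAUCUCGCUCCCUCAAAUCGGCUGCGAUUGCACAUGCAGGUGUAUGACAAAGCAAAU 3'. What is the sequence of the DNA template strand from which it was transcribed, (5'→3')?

Replace U with T to get the coding DNA strand: TGTGAGGCCATACCGCGGGTTTCTCGCTAGGATCTCGCTCCCTCAAATCGGCTGCGATTGCACATGCAGGTGTATGACAAAGCAAAT. The template strand is its reverse complement (complement ACACTCCGGTATGGCGCCCAAAGAGCGATCCTAGAGCGAGGGAGTTTAGCCGACGCTAACGTGTACGTCCACATACTGTTTCGTTTA, then reverse).

5′-ATTTGCTTTGTCATACACCTGCATGTGCAATCGCAGCCGATTTGAGGGAGCGAGATCCTAGCGAGAAACCCGCGGTATGGCCTCACA-3′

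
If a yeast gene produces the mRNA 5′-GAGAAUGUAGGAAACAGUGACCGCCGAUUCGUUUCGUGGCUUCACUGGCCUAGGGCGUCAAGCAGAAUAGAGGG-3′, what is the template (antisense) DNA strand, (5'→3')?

5'-CCCTCTATTCTGCTTGACGCCCTAGGCCAGTGAAGCCACGAAACGAATCGGCGGTCACTGTTTCCTACATTCTC-3'

Replace U with T to get the coding DNA strand: GAGAATGTAGGAAACAGTGACCGCCGATTCGTTTCGTGGCTTCACTGGCCTAGGGCGTCAAGCAGAATAGAGGG. The template strand is its reverse complement (complement CTCTTACATCCTTTGTCACTGGCGGCTAAGCAAAGCACCGAAGTGACCGGATCCCGCAGTTCGTCTTATCTCCC, then reverse).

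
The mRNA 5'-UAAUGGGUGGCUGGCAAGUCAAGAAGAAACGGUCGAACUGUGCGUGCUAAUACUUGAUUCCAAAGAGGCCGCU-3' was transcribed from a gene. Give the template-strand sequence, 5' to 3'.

Replace U with T to get the coding DNA strand: TAATGGGTGGCTGGCAAGTCAAGAAGAAACGGTCGAACTGTGCGTGCTAATACTTGATTCCAAAGAGGCCGCT. The template strand is its reverse complement (complement ATTACCCACCGACCGTTCAGTTCTTCTTTGCCAGCTTGACACGCACGATTATGAACTAAGGTTTCTCCGGCGA, then reverse).

5′-AGCGGCCTCTTTGGAATCAAGTATTAGCACGCACAGTTCGACCGTTTCTTCTTGACTTGCCAGCCACCCATTA-3′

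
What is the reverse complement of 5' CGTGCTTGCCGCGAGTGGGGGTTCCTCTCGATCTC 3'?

Complement each base (A↔T, G↔C): GCACGAACGGCGCTCACCCCCAAGGAGAGCTAGAG. Then reverse.

5'-GAGATCGAGAGGAACCCCCACTCGCGGCAAGCACG-3'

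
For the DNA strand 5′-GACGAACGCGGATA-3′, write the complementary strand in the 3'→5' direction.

Base-pairing A↔T, G↔C gives the complement. The complementary strand is antiparallel, so paired with a 5'→3' strand it runs 3'→5'.

3'-CTGCTTGCGCCTAT-5'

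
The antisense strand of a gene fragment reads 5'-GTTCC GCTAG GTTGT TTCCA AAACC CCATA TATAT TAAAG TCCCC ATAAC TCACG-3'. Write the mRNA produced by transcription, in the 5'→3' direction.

5′-CGUGAGUUAUGGGGACUUUAAUAUAUAUGGGGUUUUGGAAACAACCUAGCGGAAC-3′

The mRNA has the sequence of the coding strand (reverse complement of the template) with T→U. Reverse complement of GTTCCGCTAGGTTGTTTCCAAAACCCCATATATATTAAAGTCCCCATAACTCACG is CGTGAGTTATGGGGACTTTAATATATATGGGGTTTTGGAAACAACCTAGCGGAAC; then T→U.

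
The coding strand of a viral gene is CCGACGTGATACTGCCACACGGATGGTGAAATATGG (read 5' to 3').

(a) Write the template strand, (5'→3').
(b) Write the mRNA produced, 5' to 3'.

(a) The template strand is the reverse complement of the coding strand: complement GGCTGCACTATGACGGTGTGCCTACCACTTTATACC, then reverse.
(b) mRNA matches the coding strand with T→U.

(a) 5'-CCATATTTCACCATCCGTGTGGCAGTATCACGTCGG-3'
(b) 5'-CCGACGUGAUACUGCCACACGGAUGGUGAAAUAUGG-3'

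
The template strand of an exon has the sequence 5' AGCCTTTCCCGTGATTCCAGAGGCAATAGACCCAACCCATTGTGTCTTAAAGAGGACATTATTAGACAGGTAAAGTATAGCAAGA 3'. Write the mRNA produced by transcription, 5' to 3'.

The mRNA has the sequence of the coding strand (reverse complement of the template) with T→U. Reverse complement of AGCCTTTCCCGTGATTCCAGAGGCAATAGACCCAACCCATTGTGTCTTAAAGAGGACATTATTAGACAGGTAAAGTATAGCAAGA is TCTTGCTATACTTTACCTGTCTAATAATGTCCTCTTTAAGACACAATGGGTTGGGTCTATTGCCTCTGGAATCACGGGAAAGGCT; then T→U.

5'-UCUUGCUAUACUUUACCUGUCUAAUAAUGUCCUCUUUAAGACACAAUGGGUUGGGUCUAUUGCCUCUGGAAUCACGGGAAAGGCU-3'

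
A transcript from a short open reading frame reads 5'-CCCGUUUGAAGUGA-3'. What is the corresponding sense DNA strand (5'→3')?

The coding DNA strand has the same 5'→3' sequence as the mRNA with U replaced by T.

5′-CCCGTTTGAAGTGA-3′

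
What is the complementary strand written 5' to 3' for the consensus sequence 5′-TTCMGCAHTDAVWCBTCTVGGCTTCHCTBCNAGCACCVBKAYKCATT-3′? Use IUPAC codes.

5'-AATGMRTMVBGGTGCTNGVAGDGAAGCCBAGAVGWBTHADTGCKGAA-3'

Standard pairs A↔T, G↔C; ambiguity codes pair Y↔R, M↔K, W↔W, B↔V, D↔H, N↔N. Complement (AAGKCGTDAHTBWGVAGABCCGAAGDGAVGNTCGTGGBVMTRMGTAA), then reverse for 5'→3'.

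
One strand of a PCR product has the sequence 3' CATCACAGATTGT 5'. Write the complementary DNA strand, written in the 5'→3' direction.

5′-GTAGTGTCTAACA-3′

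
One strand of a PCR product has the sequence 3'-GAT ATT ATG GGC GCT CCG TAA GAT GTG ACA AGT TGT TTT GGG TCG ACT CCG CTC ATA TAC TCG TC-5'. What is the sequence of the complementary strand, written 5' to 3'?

The strand is given 3'→5', so its complement runs 5'→3' in the same left-to-right order: pair each base A↔T, G↔C.

5'-CTATAATACCCGCGAGGCATTCTACACTGTTCAACAAAACCCAGCTGAGGCGAGTATATGAGCAG-3'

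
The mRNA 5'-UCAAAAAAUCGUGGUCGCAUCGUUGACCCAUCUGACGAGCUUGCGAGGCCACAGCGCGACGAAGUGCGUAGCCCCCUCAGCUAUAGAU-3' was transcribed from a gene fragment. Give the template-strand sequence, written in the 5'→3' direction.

5'-ATCTATAGCTGAGGGGGCTACGCACTTCGTCGCGCTGTGGCCTCGCAAGCTCGTCAGATGGGTCAACGATGCGACCACGATTTTTTGA-3'

Replace U with T to get the coding DNA strand: TCAAAAAATCGTGGTCGCATCGTTGACCCATCTGACGAGCTTGCGAGGCCACAGCGCGACGAAGTGCGTAGCCCCCTCAGCTATAGAT. The template strand is its reverse complement (complement AGTTTTTTAGCACCAGCGTAGCAACTGGGTAGACTGCTCGAACGCTCCGGTGTCGCGCTGCTTCACGCATCGGGGGAGTCGATATCTA, then reverse).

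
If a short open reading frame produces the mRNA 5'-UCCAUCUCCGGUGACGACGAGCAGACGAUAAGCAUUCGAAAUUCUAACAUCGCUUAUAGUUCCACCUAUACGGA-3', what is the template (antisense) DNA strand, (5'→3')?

5'-TCCGTATAGGTGGAACTATAAGCGATGTTAGAATTTCGAATGCTTATCGTCTGCTCGTCGTCACCGGAGATGGA-3'

Replace U with T to get the coding DNA strand: TCCATCTCCGGTGACGACGAGCAGACGATAAGCATTCGAAATTCTAACATCGCTTATAGTTCCACCTATACGGA. The template strand is its reverse complement (complement AGGTAGAGGCCACTGCTGCTCGTCTGCTATTCGTAAGCTTTAAGATTGTAGCGAATATCAAGGTGGATATGCCT, then reverse).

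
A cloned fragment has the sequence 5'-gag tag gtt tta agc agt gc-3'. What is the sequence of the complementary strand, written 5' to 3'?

5'-GCACTGCTTAAAACCTACTC-3'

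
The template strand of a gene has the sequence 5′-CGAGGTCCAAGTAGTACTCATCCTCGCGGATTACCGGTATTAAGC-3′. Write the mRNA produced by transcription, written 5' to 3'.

5'-GCUUAAUACCGGUAAUCCGCGAGGAUGAGUACUACUUGGACCUCG-3'

The mRNA has the sequence of the coding strand (reverse complement of the template) with T→U. Reverse complement of CGAGGTCCAAGTAGTACTCATCCTCGCGGATTACCGGTATTAAGC is GCTTAATACCGGTAATCCGCGAGGATGAGTACTACTTGGACCTCG; then T→U.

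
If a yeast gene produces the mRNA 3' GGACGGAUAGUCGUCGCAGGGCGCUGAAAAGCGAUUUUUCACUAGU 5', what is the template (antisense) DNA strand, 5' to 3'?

Written 5'→3' the mRNA is UGAUCACUUUUUAGCGAAAAGUCGCGGGACGCUGCUGAUAGGCAGG, so the coding DNA strand is TGATCACTTTTTAGCGAAAAGTCGCGGGACGCTGCTGATAGGCAGG. The template is its reverse complement.

5'-CCTGCCTATCAGCAGCGTCCCGCGACTTTTCGCTAAAAAGTGATCA-3'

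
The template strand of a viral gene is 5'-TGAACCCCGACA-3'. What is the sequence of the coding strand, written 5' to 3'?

5'-TGTCGGGGTTCA-3'

The coding strand is complementary and antiparallel to the template: take the complement (A↔T, G↔C) and reverse.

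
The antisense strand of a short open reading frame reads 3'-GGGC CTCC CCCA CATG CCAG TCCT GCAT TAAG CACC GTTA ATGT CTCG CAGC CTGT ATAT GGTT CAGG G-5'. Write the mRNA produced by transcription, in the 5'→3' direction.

5'-CCCGGAGGGGGUGUACGGUCAGGACGUAAUUCGUGGCAAUUACAGAGCGUCGGACAUAUACCAAGUCCC-3'

Reading the template 3'→5' as shown, RNA polymerase pairs each base (A→U, T→A, G↔C) to build mRNA 5'→3' directly.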